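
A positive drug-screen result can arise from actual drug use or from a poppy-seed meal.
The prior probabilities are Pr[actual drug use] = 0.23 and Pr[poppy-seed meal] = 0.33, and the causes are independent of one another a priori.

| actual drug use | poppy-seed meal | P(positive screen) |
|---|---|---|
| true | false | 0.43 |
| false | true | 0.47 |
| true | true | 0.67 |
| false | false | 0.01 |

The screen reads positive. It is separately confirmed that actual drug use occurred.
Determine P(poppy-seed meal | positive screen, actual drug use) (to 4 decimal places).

P(positive screen | actual drug use) = 0.43·0.67 + 0.67·0.33 = 0.288100 + 0.221100 = 0.509200
Of this, 0.221100 comes from 0.67·0.33 (the poppy-seed meal=true cases).
P(poppy-seed meal | positive screen, actual drug use) = 0.221100 / 0.509200 ≈ 0.4342

P(poppy-seed meal | positive screen, actual drug use) ≈ 0.4342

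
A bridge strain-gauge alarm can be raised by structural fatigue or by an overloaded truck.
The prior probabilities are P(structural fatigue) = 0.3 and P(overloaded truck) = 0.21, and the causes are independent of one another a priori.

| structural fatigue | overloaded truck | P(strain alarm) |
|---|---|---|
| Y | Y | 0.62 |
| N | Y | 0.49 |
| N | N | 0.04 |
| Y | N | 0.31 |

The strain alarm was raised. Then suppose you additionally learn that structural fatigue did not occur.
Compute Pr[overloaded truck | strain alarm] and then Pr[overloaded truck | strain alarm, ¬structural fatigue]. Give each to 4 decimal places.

Numerator (weight on configurations with overloaded truck): 0.072030 + 0.039060 = 0.111090
Normalizer over all consistent configurations: 0.04*0.7*0.79 + 0.49*0.7*0.21 + 0.31*0.3*0.79 + 0.62*0.3*0.21 = 0.206680
P(overloaded truck | strain alarm) = 0.111090/0.206680 ≈ 0.5375

Now condition on the additional information:
By total probability over both values of overloaded truck:
  P(strain alarm | ¬structural fatigue) = 0.04*0.79 + 0.49*0.21
        = 0.031600 + 0.102900 = 0.134500
The terms with overloaded truck present sum to 0.102900, so
  P(overloaded truck | strain alarm, ¬structural fatigue) = 0.102900 / 0.134500 ≈ 0.7651
With structural fatigue excluded, overloaded truck must carry more of the explanatory weight for the strain alarm.

Pr[overloaded truck | strain alarm] ≈ 0.5375; Pr[overloaded truck | strain alarm, ¬structural fatigue] ≈ 0.7651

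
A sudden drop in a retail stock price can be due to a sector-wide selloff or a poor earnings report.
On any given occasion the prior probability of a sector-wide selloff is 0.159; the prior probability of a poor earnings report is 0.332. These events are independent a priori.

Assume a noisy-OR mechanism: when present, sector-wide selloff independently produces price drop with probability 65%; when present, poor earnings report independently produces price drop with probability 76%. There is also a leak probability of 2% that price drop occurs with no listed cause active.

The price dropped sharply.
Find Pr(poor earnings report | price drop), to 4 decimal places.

Under noisy-OR, P(price drop | causes) = 1 − (1−0.02)·∏(1−qᵢ) over the active causes.
By total probability over the 4 (sector-wide selloff, poor earnings report) configurations:
  P(price drop) = 0.02×0.841×0.668 + 0.7648×0.841×0.332 + 0.657×0.159×0.668 + 0.91768×0.159×0.332
        = 0.011236 + 0.213541 + 0.069781 + 0.048442 = 0.343000
The terms with poor earnings report present sum to 0.261983, so
  P(poor earnings report | price drop) = 0.261983 / 0.343000 ≈ 0.7638

Pr(poor earnings report | price drop) ≈ 0.7638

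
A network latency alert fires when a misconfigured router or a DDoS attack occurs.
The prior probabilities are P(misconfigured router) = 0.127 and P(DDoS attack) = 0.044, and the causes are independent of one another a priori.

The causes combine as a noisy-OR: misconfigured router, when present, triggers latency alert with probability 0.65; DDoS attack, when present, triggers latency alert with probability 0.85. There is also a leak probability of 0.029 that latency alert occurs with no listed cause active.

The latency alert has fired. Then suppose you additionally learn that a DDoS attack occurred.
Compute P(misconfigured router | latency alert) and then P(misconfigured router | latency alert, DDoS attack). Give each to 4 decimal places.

Under noisy-OR, P(latency alert | causes) = 1 − (1−0.029)·∏(1−qᵢ) over the active causes.
P(latency alert) = 0.029×0.873×0.956 + 0.85435×0.873×0.044 + 0.66015×0.127×0.956 + 0.949022×0.127×0.044 = 0.024203 + 0.032817 + 0.080150 + 0.005303 = 0.142473
Of this, 0.085453 comes from 0.080150 + 0.005303 (the misconfigured router=true cases).
So P(misconfigured router | latency alert) = 0.085453/0.142473 ≈ 0.5998.

Now also conditioning on DDoS attack=true:
Weight on misconfigured router=true, given the evidence: 0.949022×0.127 = 0.120526
Denominator P(latency alert | DDoS attack): 0.85435×0.873 + 0.949022×0.127 = 0.866374
P(misconfigured router | latency alert, DDoS attack) = 0.120526/0.866374 ≈ 0.1391
The drop from 0.5998 to 0.1391 is the explaining-away (discounting) effect.

P(misconfigured router | latency alert) ≈ 0.5998; P(misconfigured router | latency alert, DDoS attack) ≈ 0.1391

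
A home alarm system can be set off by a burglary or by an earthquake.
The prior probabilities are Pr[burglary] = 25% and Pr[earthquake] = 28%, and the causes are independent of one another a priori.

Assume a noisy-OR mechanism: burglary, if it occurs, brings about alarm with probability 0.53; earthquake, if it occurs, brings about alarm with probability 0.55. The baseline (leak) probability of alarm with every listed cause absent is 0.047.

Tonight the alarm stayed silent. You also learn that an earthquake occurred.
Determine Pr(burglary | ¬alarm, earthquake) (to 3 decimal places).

Pr(burglary | ¬alarm, earthquake) ≈ 0.135

Under noisy-OR, P(alarm | causes) = 1 − (1−0.047)·∏(1−qᵢ) over the active causes.
P(¬alarm | earthquake) = 0.42885·0.75 + 0.20156·0.25 = 0.321638 + 0.050390 = 0.372028
Of this, 0.050390 comes from 0.20156·0.25 (the burglary=true cases).
So P(burglary | ¬alarm, earthquake) = 0.050390/0.372028 ≈ 0.135.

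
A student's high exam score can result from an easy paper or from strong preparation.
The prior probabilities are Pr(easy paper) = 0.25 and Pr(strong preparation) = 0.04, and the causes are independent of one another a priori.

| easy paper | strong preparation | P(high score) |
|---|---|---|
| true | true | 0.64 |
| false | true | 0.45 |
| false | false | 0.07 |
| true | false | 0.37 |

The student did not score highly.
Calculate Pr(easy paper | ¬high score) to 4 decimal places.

Pr(easy paper | ¬high score) ≈ 0.1841

Sum P(¬high score|·) weighted by the priors over the 4 (easy paper, strong preparation) configurations:
  P(¬high score) = 0.93×0.75×0.96 + 0.55×0.75×0.04 + 0.63×0.25×0.96 + 0.36×0.25×0.04
        = 0.669600 + 0.016500 + 0.151200 + 0.003600 = 0.840900
Keeping only the easy paper-present terms gives 0.154800, so
  P(easy paper | ¬high score) = 0.154800 / 0.840900 ≈ 0.1841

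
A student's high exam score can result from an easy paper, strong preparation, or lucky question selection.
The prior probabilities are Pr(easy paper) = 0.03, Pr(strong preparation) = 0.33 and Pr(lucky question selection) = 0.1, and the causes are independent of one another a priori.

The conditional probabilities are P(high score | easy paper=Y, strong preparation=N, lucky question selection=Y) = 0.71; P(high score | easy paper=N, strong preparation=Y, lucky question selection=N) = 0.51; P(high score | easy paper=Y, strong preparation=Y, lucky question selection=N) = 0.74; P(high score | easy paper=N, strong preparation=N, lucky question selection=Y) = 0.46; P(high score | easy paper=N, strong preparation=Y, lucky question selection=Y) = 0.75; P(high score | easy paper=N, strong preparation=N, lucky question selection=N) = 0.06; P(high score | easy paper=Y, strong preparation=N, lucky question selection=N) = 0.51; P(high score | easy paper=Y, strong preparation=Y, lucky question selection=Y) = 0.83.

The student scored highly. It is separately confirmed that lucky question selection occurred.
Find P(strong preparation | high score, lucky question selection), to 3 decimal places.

P(strong preparation | high score, lucky question selection) ≈ 0.442

P(high score | lucky question selection) = 0.46×0.97×0.67 + 0.75×0.97×0.33 + 0.71×0.03×0.67 + 0.83×0.03×0.33 = 0.298954 + 0.240075 + 0.014271 + 0.008217 = 0.561517
Of this, 0.248292 comes from 0.240075 + 0.008217 (the strong preparation=true cases).
Hence the posterior is 0.248292/0.561517 ≈ 0.442.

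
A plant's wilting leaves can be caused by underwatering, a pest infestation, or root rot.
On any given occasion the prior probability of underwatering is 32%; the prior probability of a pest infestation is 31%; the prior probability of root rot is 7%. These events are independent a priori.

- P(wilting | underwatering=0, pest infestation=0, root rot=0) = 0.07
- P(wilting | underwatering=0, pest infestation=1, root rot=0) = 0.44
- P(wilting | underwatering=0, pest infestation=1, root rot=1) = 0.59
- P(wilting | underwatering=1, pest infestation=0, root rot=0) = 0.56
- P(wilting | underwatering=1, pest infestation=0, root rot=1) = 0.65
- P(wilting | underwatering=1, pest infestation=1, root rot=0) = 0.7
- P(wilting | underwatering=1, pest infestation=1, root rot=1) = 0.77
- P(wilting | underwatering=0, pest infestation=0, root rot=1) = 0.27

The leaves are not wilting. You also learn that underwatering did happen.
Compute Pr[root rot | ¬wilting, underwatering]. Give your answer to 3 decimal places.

Pr[root rot | ¬wilting, underwatering] ≈ 0.056

Enumerate the 4 (pest infestation, root rot) configurations and weight by the priors:
  P(¬wilting | underwatering) = 0.44·0.69·0.93 + 0.35·0.69·0.07 + 0.3·0.31·0.93 + 0.23·0.31·0.07
        = 0.282348 + 0.016905 + 0.086490 + 0.004991 = 0.390734
The terms with root rot present sum to 0.021896, so
  P(root rot | ¬wilting, underwatering) = 0.021896 / 0.390734 ≈ 0.056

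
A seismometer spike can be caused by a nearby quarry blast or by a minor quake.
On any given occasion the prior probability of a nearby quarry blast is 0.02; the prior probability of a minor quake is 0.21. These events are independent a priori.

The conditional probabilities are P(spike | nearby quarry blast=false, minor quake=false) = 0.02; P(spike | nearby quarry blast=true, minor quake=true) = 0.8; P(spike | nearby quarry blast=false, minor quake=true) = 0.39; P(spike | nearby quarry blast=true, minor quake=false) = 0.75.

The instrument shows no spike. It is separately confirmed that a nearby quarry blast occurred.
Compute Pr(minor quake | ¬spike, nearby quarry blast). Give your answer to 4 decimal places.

By total probability over both values of minor quake:
  P(¬spike | nearby quarry blast) = 0.25×0.79 + 0.2×0.21
        = 0.197500 + 0.042000 = 0.239500
The terms with minor quake present sum to 0.042000, so
  P(minor quake | ¬spike, nearby quarry blast) = 0.042000 / 0.239500 ≈ 0.1754

Pr(minor quake | ¬spike, nearby quarry blast) ≈ 0.1754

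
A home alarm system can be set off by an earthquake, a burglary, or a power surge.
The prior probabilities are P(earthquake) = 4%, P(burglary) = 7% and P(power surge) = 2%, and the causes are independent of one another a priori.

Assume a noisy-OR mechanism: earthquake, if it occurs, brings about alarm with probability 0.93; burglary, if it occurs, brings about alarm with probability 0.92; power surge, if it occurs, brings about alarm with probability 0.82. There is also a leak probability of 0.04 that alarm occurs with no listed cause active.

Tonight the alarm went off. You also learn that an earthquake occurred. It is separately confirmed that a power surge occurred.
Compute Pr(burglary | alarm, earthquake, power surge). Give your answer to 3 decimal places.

Under noisy-OR, P(alarm | causes) = 1 − (1−0.04)·∏(1−qᵢ) over the active causes.
Numerator (weight on configurations with burglary): 0.999032·0.07 = 0.069932
The normalizing constant is 0.987904·0.93 + 0.999032·0.07 = 0.988683
Posterior = 0.069932 / 0.988683 ≈ 0.071

Pr(burglary | alarm, earthquake, power surge) ≈ 0.071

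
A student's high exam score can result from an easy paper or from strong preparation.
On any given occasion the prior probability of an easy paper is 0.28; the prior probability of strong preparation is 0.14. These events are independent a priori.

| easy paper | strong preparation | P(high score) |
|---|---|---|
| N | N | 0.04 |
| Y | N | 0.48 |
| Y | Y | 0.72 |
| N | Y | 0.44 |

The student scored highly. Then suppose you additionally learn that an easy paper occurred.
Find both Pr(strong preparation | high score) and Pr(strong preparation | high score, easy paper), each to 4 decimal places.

Numerator (weight on configurations with strong preparation): 0.044352 + 0.028224 = 0.072576
The normalizing constant is 0.04·0.72·0.86 + 0.44·0.72·0.14 + 0.48·0.28·0.86 + 0.72·0.28·0.14 = 0.212928
Posterior = 0.072576 / 0.212928 ≈ 0.3408

Now also conditioning on easy paper=true:
Sum P(high score|·) weighted by the priors over both values of strong preparation:
  P(high score | easy paper) = 0.48·0.86 + 0.72·0.14
        = 0.412800 + 0.100800 = 0.513600
Configurations with strong preparation contribute 0.100800, so
  P(strong preparation | high score, easy paper) = 0.100800 / 0.513600 ≈ 0.1963
This is intercausal reasoning (explaining away): once easy paper accounts for the high score, strong preparation becomes less likely.

Pr(strong preparation | high score) ≈ 0.3408; Pr(strong preparation | high score, easy paper) ≈ 0.1963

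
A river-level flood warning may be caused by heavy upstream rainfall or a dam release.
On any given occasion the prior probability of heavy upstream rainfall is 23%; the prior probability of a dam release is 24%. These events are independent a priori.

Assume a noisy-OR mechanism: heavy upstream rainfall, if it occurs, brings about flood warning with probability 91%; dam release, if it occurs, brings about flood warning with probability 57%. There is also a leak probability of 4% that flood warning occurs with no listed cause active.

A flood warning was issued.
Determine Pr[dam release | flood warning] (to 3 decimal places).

Under noisy-OR, P(flood warning | causes) = 1 − (1−0.04)·∏(1−qᵢ) over the active causes.
For the numerator, keep only dam release=true terms: 0.108515 + 0.053149 = 0.161664
Denominator P(flood warning): 0.04·0.77·0.76 + 0.5872·0.77·0.24 + 0.9136·0.23·0.76 + 0.962848·0.23·0.24 = 0.344769
Posterior = 0.161664 / 0.344769 ≈ 0.469

Pr[dam release | flood warning] ≈ 0.469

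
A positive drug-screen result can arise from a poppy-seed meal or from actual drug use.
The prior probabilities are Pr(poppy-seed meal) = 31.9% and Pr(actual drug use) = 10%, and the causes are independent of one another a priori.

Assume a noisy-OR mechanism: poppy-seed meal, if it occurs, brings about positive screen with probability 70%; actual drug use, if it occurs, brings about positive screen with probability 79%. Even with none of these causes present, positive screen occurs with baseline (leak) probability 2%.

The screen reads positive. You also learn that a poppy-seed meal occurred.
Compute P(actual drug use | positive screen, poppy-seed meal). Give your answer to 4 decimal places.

P(actual drug use | positive screen, poppy-seed meal) ≈ 0.1287

Under noisy-OR, P(positive screen | causes) = 1 − (1−0.02)·∏(1−qᵢ) over the active causes.
For the numerator, keep only actual drug use=true terms: 0.93826*0.1 = 0.093826
Normalizer over all consistent configurations: 0.706*0.9 + 0.93826*0.1 = 0.729226
P(actual drug use | positive screen, poppy-seed meal) = 0.093826/0.729226 ≈ 0.1287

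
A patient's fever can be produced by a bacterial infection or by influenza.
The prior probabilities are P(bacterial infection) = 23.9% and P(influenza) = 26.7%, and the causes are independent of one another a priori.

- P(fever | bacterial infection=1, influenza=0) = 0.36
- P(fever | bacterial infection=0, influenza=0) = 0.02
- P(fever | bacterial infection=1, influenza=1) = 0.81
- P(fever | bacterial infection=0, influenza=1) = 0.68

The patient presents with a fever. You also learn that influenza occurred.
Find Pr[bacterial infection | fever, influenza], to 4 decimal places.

Pr[bacterial infection | fever, influenza] ≈ 0.2723

Numerator (weight on configurations with bacterial infection): 0.81·0.239 = 0.193590
Normalizer over all consistent configurations: 0.68·0.761 + 0.81·0.239 = 0.711070
P(bacterial infection | fever, influenza) = 0.193590/0.711070 ≈ 0.2723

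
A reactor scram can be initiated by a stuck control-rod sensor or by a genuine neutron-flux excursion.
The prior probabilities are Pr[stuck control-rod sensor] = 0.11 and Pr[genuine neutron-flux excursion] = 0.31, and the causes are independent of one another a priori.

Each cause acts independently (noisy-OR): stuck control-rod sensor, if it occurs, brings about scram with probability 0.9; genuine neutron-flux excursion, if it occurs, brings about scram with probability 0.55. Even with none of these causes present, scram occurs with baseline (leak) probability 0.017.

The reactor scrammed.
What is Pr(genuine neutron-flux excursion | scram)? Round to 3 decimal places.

Pr(genuine neutron-flux excursion | scram) ≈ 0.703

Under noisy-OR, P(scram | causes) = 1 − (1−0.017)·∏(1−qᵢ) over the active causes.
Sum P(scram|·) weighted by the priors over the 4 (stuck control-rod sensor, genuine neutron-flux excursion) configurations:
  P(scram) = 0.017·0.89·0.69 + 0.55765·0.89·0.31 + 0.9017·0.11·0.69 + 0.955765·0.11·0.31
        = 0.010440 + 0.153856 + 0.068439 + 0.032592 = 0.265327
Keeping only the genuine neutron-flux excursion-present terms gives 0.186448, so
  P(genuine neutron-flux excursion | scram) = 0.186448 / 0.265327 ≈ 0.703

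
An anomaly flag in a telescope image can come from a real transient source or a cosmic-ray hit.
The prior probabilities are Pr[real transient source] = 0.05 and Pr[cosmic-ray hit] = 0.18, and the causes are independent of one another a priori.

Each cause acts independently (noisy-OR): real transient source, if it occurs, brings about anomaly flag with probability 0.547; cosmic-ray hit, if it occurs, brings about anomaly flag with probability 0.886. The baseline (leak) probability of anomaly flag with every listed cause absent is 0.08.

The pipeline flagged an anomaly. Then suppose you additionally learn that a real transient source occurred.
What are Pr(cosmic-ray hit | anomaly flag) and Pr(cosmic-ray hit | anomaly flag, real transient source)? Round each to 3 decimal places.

Under noisy-OR, P(anomaly flag | causes) = 1 − (1−0.08)·∏(1−qᵢ) over the active causes.
By total probability over the 4 (real transient source, cosmic-ray hit) configurations:
  P(anomaly flag) = 0.08·0.95·0.82 + 0.89512·0.95·0.18 + 0.58324·0.05·0.82 + 0.952489·0.05·0.18
        = 0.062320 + 0.153066 + 0.023913 + 0.008572 = 0.247871
Keeping only the cosmic-ray hit-present terms gives 0.161638, so
  P(cosmic-ray hit | anomaly flag) = 0.161638 / 0.247871 ≈ 0.652

Now also conditioning on real transient source=true:
Sum P(anomaly flag|·) weighted by the priors over both values of cosmic-ray hit:
  P(anomaly flag | real transient source) = 0.58324·0.82 + 0.952489·0.18
        = 0.478257 + 0.171448 = 0.649705
The terms with cosmic-ray hit present sum to 0.171448, so
  P(cosmic-ray hit | anomaly flag, real transient source) = 0.171448 / 0.649705 ≈ 0.264
The drop from 0.652 to 0.264 is the explaining-away (discounting) effect.

Pr(cosmic-ray hit | anomaly flag) ≈ 0.652; Pr(cosmic-ray hit | anomaly flag, real transient source) ≈ 0.264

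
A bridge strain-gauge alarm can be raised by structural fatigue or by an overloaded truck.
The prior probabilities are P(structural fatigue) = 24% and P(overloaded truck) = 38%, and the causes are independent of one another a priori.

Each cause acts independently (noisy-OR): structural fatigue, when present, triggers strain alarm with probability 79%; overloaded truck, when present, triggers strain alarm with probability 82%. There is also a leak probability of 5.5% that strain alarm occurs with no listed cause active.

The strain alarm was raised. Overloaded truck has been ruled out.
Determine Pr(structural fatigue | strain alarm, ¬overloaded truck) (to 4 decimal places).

Pr(structural fatigue | strain alarm, ¬overloaded truck) ≈ 0.8215

Under noisy-OR, P(strain alarm | causes) = 1 − (1−0.055)·∏(1−qᵢ) over the active causes.
Weight on structural fatigue=true, given the evidence: 0.80155*0.24 = 0.192372
Denominator P(strain alarm | ¬overloaded truck): 0.055*0.76 + 0.80155*0.24 = 0.234172
P(structural fatigue | strain alarm, ¬overloaded truck) = 0.192372/0.234172 ≈ 0.8215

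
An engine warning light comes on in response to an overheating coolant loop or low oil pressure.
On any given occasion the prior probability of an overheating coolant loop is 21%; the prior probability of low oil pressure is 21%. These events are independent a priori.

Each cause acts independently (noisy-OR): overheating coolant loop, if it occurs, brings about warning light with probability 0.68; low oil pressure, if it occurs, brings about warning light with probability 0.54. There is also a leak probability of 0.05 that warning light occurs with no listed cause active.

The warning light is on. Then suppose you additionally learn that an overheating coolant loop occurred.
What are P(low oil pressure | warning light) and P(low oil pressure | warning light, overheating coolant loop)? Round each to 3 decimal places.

Under noisy-OR, P(warning light | causes) = 1 − (1−0.05)·∏(1−qᵢ) over the active causes.
P(warning light) = 0.05·0.79·0.79 + 0.563·0.79·0.21 + 0.696·0.21·0.79 + 0.86016·0.21·0.21 = 0.031205 + 0.093402 + 0.115466 + 0.037933 = 0.278006
Restricting to configurations with low oil pressure present: 0.093402 + 0.037933 = 0.131335.
P(low oil pressure | warning light) = 0.131335 / 0.278006 ≈ 0.472

Now condition on the additional information:
For the numerator, keep only low oil pressure=true terms: 0.86016·0.21 = 0.180634
The normalizing constant is 0.696·0.79 + 0.86016·0.21 = 0.730474
Posterior = 0.180634 / 0.730474 ≈ 0.247

P(low oil pressure | warning light) ≈ 0.472; P(low oil pressure | warning light, overheating coolant loop) ≈ 0.247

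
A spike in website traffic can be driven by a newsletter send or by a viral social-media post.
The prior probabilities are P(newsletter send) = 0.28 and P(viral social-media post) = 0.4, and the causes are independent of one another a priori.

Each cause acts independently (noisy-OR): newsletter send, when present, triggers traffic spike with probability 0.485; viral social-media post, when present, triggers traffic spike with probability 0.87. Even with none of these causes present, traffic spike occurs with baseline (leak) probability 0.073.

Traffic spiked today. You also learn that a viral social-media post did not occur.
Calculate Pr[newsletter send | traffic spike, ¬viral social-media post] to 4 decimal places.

Under noisy-OR, P(traffic spike | causes) = 1 − (1−0.073)·∏(1−qᵢ) over the active causes.
P(traffic spike | ¬viral social-media post) = 0.073·0.72 + 0.522595·0.28 = 0.052560 + 0.146327 = 0.198887
Of this, 0.146327 comes from 0.522595·0.28 (the newsletter send=true cases).
P(newsletter send | traffic spike, ¬viral social-media post) = 0.146327 / 0.198887 ≈ 0.7357

Pr[newsletter send | traffic spike, ¬viral social-media post] ≈ 0.7357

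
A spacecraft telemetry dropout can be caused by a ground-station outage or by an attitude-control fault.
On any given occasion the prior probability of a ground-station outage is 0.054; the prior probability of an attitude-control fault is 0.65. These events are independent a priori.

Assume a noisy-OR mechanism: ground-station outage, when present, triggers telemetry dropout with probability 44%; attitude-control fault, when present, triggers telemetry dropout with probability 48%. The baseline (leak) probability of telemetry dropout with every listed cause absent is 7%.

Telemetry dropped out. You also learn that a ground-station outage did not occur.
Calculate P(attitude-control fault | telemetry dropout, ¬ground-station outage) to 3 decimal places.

P(attitude-control fault | telemetry dropout, ¬ground-station outage) ≈ 0.932

Under noisy-OR, P(telemetry dropout | causes) = 1 − (1−0.07)·∏(1−qᵢ) over the active causes.
By total probability over both values of attitude-control fault:
  P(telemetry dropout | ¬ground-station outage) = 0.07*0.35 + 0.5164*0.65
        = 0.024500 + 0.335660 = 0.360160
Configurations with attitude-control fault contribute 0.335660, so
  P(attitude-control fault | telemetry dropout, ¬ground-station outage) = 0.335660 / 0.360160 ≈ 0.932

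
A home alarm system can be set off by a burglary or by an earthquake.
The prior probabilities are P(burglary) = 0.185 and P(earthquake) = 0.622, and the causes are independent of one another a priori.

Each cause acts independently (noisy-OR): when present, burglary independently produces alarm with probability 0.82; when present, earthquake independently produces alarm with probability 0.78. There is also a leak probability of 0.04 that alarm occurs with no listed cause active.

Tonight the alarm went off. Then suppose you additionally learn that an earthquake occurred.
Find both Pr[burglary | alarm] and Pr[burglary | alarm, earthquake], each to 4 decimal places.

Pr[burglary | alarm] ≈ 0.2902; Pr[burglary | alarm, earthquake] ≈ 0.2168

Under noisy-OR, P(alarm | causes) = 1 − (1−0.04)·∏(1−qᵢ) over the active causes.
P(alarm) = 0.04×0.815×0.378 + 0.7888×0.815×0.622 + 0.8272×0.185×0.378 + 0.961984×0.185×0.622 = 0.012323 + 0.399866 + 0.057846 + 0.110695 = 0.580730
Of this, 0.168541 comes from 0.057846 + 0.110695 (the burglary=true cases).
So P(burglary | alarm) = 0.168541/0.580730 ≈ 0.2902.

Now condition on the additional information:
By total probability over both values of burglary:
  P(alarm | earthquake) = 0.7888*0.815 + 0.961984*0.185
        = 0.642872 + 0.177967 = 0.820839
The terms with burglary present sum to 0.177967, so
  P(burglary | alarm, earthquake) = 0.177967 / 0.820839 ≈ 0.2168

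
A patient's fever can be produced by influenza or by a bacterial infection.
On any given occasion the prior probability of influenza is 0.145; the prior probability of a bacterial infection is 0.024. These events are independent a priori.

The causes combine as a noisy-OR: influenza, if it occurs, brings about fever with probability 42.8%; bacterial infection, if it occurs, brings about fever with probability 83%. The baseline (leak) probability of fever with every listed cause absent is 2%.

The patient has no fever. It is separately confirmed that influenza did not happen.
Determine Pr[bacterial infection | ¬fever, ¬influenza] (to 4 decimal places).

Pr[bacterial infection | ¬fever, ¬influenza] ≈ 0.0042

Under noisy-OR, P(fever | causes) = 1 − (1−0.02)·∏(1−qᵢ) over the active causes.
P(¬fever | ¬influenza) = 0.98×0.976 + 0.1666×0.024 = 0.956480 + 0.003998 = 0.960478
Of this, 0.003998 comes from 0.1666×0.024 (the bacterial infection=true cases).
P(bacterial infection | ¬fever, ¬influenza) = 0.003998 / 0.960478 ≈ 0.0042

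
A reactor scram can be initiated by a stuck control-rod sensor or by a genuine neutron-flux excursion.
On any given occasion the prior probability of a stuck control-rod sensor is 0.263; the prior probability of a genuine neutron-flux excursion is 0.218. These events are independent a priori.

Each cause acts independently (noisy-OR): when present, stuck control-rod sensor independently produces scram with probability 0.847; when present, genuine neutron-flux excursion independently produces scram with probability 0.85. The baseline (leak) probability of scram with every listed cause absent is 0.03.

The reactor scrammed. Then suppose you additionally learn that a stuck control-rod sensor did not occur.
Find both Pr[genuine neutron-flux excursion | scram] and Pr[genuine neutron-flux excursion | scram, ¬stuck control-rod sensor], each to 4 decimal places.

Pr[genuine neutron-flux excursion | scram] ≈ 0.5012; Pr[genuine neutron-flux excursion | scram, ¬stuck control-rod sensor] ≈ 0.8881

Under noisy-OR, P(scram | causes) = 1 − (1−0.03)·∏(1−qᵢ) over the active causes.
Enumerate the 4 (stuck control-rod sensor, genuine neutron-flux excursion) configurations and weight by the priors:
  P(scram) = 0.03×0.737×0.782 + 0.8545×0.737×0.218 + 0.85159×0.263×0.782 + 0.977738×0.263×0.218
        = 0.017290 + 0.137289 + 0.175143 + 0.056058 = 0.385780
Keeping only the genuine neutron-flux excursion-present terms gives 0.193347, so
  P(genuine neutron-flux excursion | scram) = 0.193347 / 0.385780 ≈ 0.5012

Now condition on the additional information:
P(scram | ¬stuck control-rod sensor) = 0.03×0.782 + 0.8545×0.218 = 0.023460 + 0.186281 = 0.209741
Of this, 0.186281 comes from 0.8545×0.218 (the genuine neutron-flux excursion=true cases).
So P(genuine neutron-flux excursion | scram, ¬stuck control-rod sensor) = 0.186281/0.209741 ≈ 0.8881.
With stuck control-rod sensor excluded, genuine neutron-flux excursion must carry more of the explanatory weight for the scram.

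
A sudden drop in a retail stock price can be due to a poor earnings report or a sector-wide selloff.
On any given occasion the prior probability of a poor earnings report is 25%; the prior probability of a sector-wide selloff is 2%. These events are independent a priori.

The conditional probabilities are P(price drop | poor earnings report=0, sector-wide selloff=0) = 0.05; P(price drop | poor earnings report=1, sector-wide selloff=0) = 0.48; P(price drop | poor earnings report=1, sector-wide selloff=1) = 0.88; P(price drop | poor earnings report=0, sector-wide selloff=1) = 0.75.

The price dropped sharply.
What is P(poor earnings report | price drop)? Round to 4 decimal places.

P(poor earnings report | price drop) ≈ 0.7176

P(price drop) = 0.05×0.75×0.98 + 0.75×0.75×0.02 + 0.48×0.25×0.98 + 0.88×0.25×0.02 = 0.036750 + 0.011250 + 0.117600 + 0.004400 = 0.170000
Of this, 0.122000 comes from 0.117600 + 0.004400 (the poor earnings report=true cases).
So P(poor earnings report | price drop) = 0.122000/0.170000 ≈ 0.7176.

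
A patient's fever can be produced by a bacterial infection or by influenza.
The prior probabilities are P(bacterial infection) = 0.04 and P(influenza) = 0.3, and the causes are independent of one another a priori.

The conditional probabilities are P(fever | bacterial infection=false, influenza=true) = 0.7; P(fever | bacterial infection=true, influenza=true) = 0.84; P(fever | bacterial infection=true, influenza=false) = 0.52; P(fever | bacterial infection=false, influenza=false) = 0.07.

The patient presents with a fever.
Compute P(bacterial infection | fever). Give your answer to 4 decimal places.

P(fever) = 0.07*0.96*0.7 + 0.7*0.96*0.3 + 0.52*0.04*0.7 + 0.84*0.04*0.3 = 0.047040 + 0.201600 + 0.014560 + 0.010080 = 0.273280
Restricting to configurations with bacterial infection present: 0.014560 + 0.010080 = 0.024640.
P(bacterial infection | fever) = 0.024640 / 0.273280 ≈ 0.0902

P(bacterial infection | fever) ≈ 0.0902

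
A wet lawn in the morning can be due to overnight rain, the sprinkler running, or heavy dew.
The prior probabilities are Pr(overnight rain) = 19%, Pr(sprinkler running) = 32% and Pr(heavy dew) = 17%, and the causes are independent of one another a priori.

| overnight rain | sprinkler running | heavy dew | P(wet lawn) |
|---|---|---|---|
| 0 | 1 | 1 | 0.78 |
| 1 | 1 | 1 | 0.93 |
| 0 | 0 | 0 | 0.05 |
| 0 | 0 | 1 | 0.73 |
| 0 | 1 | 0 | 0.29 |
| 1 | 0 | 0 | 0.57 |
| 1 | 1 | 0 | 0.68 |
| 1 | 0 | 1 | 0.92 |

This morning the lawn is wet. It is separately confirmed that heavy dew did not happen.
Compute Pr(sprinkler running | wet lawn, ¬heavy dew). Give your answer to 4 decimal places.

Pr(sprinkler running | wet lawn, ¬heavy dew) ≈ 0.5352

P(wet lawn | ¬heavy dew) = 0.05×0.81×0.68 + 0.29×0.81×0.32 + 0.57×0.19×0.68 + 0.68×0.19×0.32 = 0.027540 + 0.075168 + 0.073644 + 0.041344 = 0.217696
Restricting to configurations with sprinkler running present: 0.075168 + 0.041344 = 0.116512.
So P(sprinkler running | wet lawn, ¬heavy dew) = 0.116512/0.217696 ≈ 0.5352.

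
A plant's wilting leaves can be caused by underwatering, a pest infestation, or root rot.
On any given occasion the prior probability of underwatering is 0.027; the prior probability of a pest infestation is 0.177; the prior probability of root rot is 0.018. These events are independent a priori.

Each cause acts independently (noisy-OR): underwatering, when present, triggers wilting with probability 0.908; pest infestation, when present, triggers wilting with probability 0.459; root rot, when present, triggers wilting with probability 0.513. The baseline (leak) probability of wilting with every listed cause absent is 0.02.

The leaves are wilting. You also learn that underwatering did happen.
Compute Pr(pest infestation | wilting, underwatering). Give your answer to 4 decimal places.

Under noisy-OR, P(wilting | causes) = 1 − (1−0.02)·∏(1−qᵢ) over the active causes.
Sum P(wilting|·) weighted by the priors over the 4 (pest infestation, root rot) configurations:
  P(wilting | underwatering) = 0.90984·0.823·0.982 + 0.956092·0.823·0.018 + 0.951223·0.177·0.982 + 0.976246·0.177·0.018
        = 0.735320 + 0.014164 + 0.165336 + 0.003110 = 0.917930
Configurations with pest infestation contribute 0.168446, so
  P(pest infestation | wilting, underwatering) = 0.168446 / 0.917930 ≈ 0.1835

Pr(pest infestation | wilting, underwatering) ≈ 0.1835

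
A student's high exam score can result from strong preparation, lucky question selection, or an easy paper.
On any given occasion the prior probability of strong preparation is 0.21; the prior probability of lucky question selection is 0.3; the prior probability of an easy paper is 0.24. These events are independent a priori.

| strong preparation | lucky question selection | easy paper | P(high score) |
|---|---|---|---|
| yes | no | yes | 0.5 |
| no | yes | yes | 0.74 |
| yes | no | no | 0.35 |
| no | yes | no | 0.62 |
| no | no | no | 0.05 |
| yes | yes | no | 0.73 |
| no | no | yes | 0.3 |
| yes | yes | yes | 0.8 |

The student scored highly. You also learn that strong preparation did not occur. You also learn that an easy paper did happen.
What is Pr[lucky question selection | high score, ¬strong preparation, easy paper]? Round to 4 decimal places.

Enumerate both values of lucky question selection and weight by the priors:
  P(high score | ¬strong preparation, easy paper) = 0.3×0.7 + 0.74×0.3
        = 0.210000 + 0.222000 = 0.432000
Configurations with lucky question selection contribute 0.222000, so
  P(lucky question selection | high score, ¬strong preparation, easy paper) = 0.222000 / 0.432000 ≈ 0.5139

Pr[lucky question selection | high score, ¬strong preparation, easy paper] ≈ 0.5139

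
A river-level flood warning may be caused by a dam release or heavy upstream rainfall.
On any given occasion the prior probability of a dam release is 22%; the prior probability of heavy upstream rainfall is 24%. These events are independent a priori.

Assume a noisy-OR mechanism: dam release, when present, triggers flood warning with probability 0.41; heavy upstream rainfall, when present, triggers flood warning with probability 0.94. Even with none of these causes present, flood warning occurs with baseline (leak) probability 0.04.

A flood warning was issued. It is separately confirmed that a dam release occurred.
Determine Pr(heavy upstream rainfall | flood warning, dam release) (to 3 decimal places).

Under noisy-OR, P(flood warning | causes) = 1 − (1−0.04)·∏(1−qᵢ) over the active causes.
By total probability over both values of heavy upstream rainfall:
  P(flood warning | dam release) = 0.4336·0.76 + 0.966016·0.24
        = 0.329536 + 0.231844 = 0.561380
The terms with heavy upstream rainfall present sum to 0.231844, so
  P(heavy upstream rainfall | flood warning, dam release) = 0.231844 / 0.561380 ≈ 0.413

Pr(heavy upstream rainfall | flood warning, dam release) ≈ 0.413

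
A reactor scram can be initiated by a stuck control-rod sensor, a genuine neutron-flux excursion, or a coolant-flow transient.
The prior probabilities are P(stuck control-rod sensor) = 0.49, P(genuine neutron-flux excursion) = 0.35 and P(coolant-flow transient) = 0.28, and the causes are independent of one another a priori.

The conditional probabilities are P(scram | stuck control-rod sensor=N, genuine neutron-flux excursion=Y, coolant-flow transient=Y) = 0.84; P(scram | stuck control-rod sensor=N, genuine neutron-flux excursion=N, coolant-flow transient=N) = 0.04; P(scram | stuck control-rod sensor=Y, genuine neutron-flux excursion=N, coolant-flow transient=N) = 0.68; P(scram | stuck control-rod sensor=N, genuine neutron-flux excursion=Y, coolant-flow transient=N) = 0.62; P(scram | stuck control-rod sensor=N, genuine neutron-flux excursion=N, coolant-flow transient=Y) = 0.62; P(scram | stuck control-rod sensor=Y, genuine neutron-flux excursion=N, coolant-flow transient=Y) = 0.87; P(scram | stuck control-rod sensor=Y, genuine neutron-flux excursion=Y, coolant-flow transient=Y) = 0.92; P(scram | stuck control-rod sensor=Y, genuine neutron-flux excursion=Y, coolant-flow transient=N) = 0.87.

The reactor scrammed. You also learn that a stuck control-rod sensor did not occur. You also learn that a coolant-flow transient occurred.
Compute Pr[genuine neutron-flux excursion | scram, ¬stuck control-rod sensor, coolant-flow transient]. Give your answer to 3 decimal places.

Pr[genuine neutron-flux excursion | scram, ¬stuck control-rod sensor, coolant-flow transient] ≈ 0.422

P(scram | ¬stuck control-rod sensor, coolant-flow transient) = 0.62·0.65 + 0.84·0.35 = 0.403000 + 0.294000 = 0.697000
The genuine neutron-flux excursion-present share is 0.84·0.35 = 0.294000.
Hence the posterior is 0.294000/0.697000 ≈ 0.422.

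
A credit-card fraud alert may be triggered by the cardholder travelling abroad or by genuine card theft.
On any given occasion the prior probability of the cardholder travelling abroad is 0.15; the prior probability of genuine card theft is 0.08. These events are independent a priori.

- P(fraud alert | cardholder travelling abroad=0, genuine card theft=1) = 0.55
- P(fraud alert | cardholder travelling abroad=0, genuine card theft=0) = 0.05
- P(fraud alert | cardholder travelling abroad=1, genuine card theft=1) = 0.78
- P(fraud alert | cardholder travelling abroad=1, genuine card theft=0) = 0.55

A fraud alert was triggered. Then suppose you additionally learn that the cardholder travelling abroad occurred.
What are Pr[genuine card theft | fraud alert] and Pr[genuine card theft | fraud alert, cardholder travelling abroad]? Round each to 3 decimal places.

Pr[genuine card theft | fraud alert] ≈ 0.289; Pr[genuine card theft | fraud alert, cardholder travelling abroad] ≈ 0.110

Weight on genuine card theft=true, given the evidence: 0.037400 + 0.009360 = 0.046760
Normalizer over all consistent configurations: 0.05×0.85×0.92 + 0.55×0.85×0.08 + 0.55×0.15×0.92 + 0.78×0.15×0.08 = 0.161760
P(genuine card theft | fraud alert) = 0.046760/0.161760 ≈ 0.289

Now condition on the additional information:
Weight on genuine card theft=true, given the evidence: 0.78·0.08 = 0.062400
Normalizer over all consistent configurations: 0.55·0.92 + 0.78·0.08 = 0.568400
P(genuine card theft | fraud alert, cardholder travelling abroad) = 0.062400/0.568400 ≈ 0.110
This is intercausal reasoning (explaining away): once cardholder travelling abroad accounts for the fraud alert, genuine card theft becomes less likely.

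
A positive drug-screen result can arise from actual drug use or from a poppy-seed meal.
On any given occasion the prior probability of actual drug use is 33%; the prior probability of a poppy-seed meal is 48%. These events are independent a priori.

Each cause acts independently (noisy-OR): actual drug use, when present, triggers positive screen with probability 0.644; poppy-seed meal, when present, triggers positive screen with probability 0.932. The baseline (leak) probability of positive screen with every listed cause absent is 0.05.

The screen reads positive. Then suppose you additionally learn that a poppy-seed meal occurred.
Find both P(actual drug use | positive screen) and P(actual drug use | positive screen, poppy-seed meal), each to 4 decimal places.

Under noisy-OR, P(positive screen | causes) = 1 − (1−0.05)·∏(1−qᵢ) over the active causes.
P(positive screen) = 0.05×0.67×0.52 + 0.9354×0.67×0.48 + 0.6618×0.33×0.52 + 0.977002×0.33×0.48 = 0.017420 + 0.300825 + 0.113565 + 0.154757 = 0.586567
Of this, 0.268322 comes from 0.113565 + 0.154757 (the actual drug use=true cases).
So P(actual drug use | positive screen) = 0.268322/0.586567 ≈ 0.4574.

With the extra evidence:
P(positive screen | poppy-seed meal) = 0.9354·0.67 + 0.977002·0.33 = 0.626718 + 0.322411 = 0.949129
Restricting to configurations with actual drug use present: 0.977002·0.33 = 0.322411.
P(actual drug use | positive screen, poppy-seed meal) = 0.322411 / 0.949129 ≈ 0.3397

P(actual drug use | positive screen) ≈ 0.4574; P(actual drug use | positive screen, poppy-seed meal) ≈ 0.3397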